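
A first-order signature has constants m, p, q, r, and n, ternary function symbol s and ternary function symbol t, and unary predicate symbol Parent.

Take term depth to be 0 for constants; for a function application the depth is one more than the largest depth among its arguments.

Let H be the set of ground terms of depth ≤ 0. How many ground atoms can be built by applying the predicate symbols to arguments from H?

5

First count ground terms of depth ≤ 0.
Write N_k for the number of ground terms of depth ≤ k. A term of depth ≤ k is either a constant or a function symbol applied to arguments of depth ≤ k−1, so N_k = 5 + N_{k-1}^3 + N_{k-1}^3.
N_0 = 5
So |H| = 5.
Ground atoms are formed by filling each argument slot of a predicate with a term from H, so an r-ary predicate gives |H|^r atoms:
  Parent: 5
Total ground atoms: 5.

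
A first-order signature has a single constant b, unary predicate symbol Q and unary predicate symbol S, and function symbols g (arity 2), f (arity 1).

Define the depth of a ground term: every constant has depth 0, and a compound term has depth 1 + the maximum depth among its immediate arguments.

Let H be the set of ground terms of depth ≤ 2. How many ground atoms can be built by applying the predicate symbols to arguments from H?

First count ground terms of depth ≤ 2.
Count level by level. With function symbols g/2, f/1, the terms of depth ≤ k are the 1 constant together with each function applied to depth-≤(k−1) tuples, so N_k = 1 + N_{k-1}^2 + N_{k-1}.
N_0 = 1
N_1 = 1 + 1^2 + 1 = 3
N_2 = 1 + 3^2 + 3 = 13
So |H| = 13.
For each predicate symbol, the number of ground atoms is |H| raised to its arity; summing:
  Q: 13;  S: 13
Total ground atoms: 13 + 13 = 26.

26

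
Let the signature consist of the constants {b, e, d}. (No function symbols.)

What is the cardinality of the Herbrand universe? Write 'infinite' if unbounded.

There are no function symbols, so every ground term is one of the 3 constants.
The Herbrand universe is {b, e, d}, which is finite with 3 elements.

3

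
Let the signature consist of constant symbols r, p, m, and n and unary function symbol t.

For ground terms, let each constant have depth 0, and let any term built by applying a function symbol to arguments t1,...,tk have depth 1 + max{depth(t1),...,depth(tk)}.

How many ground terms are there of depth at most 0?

4

Count level by level. With function symbols t/1, the terms of depth ≤ k are the 4 constants together with each function applied to depth-≤(k−1) tuples, so N_k = 4 + N_{k-1}.
N_0 = 4
Explicitly: r, p, m, n.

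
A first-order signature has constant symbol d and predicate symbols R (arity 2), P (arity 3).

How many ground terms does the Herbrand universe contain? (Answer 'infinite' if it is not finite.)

1

There are no function symbols, so the only ground term is the single constant.
The Herbrand universe is {d}, finite with 1 element.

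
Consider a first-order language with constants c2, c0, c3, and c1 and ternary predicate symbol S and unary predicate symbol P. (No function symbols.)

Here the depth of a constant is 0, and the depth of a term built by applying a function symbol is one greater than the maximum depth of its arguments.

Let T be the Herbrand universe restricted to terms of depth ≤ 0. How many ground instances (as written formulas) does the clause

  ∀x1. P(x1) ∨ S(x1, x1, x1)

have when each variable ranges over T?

4

Ground terms of depth ≤ 0:
  With no function symbols every ground term is a constant, so there are exactly 4 ground terms at every depth bound.
  N_0 = 4
So there are 4 ground terms available for substitution.
There is 1 variable to instantiate (x1),  occurring in at least one literal, so different choices give different ground instances.
Number of ground instances = 4.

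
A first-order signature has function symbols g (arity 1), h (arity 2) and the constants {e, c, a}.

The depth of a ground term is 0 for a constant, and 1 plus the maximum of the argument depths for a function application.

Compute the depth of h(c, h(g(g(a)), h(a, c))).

depth(g(a)) = 1 + depth(a) = 1 + 0 = 1
depth(g(g(a))) = 1 + depth(g(a)) = 1 + 1 = 2
depth(h(a, c)) = 1 + max(0, 0) = 1
depth(h(g(g(a)), h(a, c))) = 1 + max(2, 1) = 3
depth(h(c, h(g(g(a)), h(a, c)))) = 1 + max(0, 3) = 4

4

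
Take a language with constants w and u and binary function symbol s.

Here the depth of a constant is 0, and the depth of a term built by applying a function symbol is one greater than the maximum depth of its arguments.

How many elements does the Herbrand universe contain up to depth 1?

If N_k denotes the number of depth-≤k ground terms, the 2 constants give N_0 = 2, and each function symbol of arity r contributes N_{k-1}^r new terms at level k: N_k = 2 + N_{k-1}^2.
N_0 = 2
N_1 = 2 + 2^2 = 6

6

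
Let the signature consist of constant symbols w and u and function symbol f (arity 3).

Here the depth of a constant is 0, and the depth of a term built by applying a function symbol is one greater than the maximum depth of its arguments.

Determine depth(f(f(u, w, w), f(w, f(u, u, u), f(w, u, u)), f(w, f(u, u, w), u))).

3

depth(f(u, w, w)) = 1 + max(0, 0, 0) = 1
depth(f(u, u, u)) = 1 + max(0, 0, 0) = 1
depth(f(w, u, u)) = 1 + max(0, 0, 0) = 1
depth(f(w, f(u, u, u), f(w, u, u))) = 1 + max(0, 1, 1) = 2
depth(f(u, u, w)) = 1 + max(0, 0, 0) = 1
depth(f(w, f(u, u, w), u)) = 1 + max(0, 1, 0) = 2
depth(f(f(u, w, w), f(w, f(u, u, u), f(w, u, u)), f(w, f(u, u, w), u))) = 1 + max(1, 2, 2) = 3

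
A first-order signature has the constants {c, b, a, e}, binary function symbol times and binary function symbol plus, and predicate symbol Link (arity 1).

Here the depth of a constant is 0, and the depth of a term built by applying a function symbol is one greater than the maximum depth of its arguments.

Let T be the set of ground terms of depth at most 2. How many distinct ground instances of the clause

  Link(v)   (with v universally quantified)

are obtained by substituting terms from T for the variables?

Ground terms of depth ≤ 2:
  Let N_k count ground terms of depth at most k. Each non-constant term of depth ≤ k is some function symbol applied to depth-≤(k−1) arguments, giving N_k = 4 + N_{k-1}^2 + N_{k-1}^2.
  N_0 = 4
  N_1 = 4 + 4^2 + 4^2 = 36
  N_2 = 4 + 36^2 + 36^2 = 2596
So there are 2596 ground terms available for substitution.
The variable v ranges independently over the available ground terms, and distinct assignments produce distinct instances.
Number of ground instances = 2596.

2596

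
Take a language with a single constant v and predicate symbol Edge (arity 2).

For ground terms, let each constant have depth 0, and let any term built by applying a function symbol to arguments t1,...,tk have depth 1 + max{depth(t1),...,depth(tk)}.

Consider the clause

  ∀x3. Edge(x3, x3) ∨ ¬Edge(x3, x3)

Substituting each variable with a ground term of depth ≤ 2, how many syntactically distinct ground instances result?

1

Ground terms of depth ≤ 2:
  With no function symbols every ground term is a constant, so there is exactly 1 ground term at every depth bound.
  N_0 = 1
  N_1 = 1
  N_2 = 1
  Explicitly: v.
So there is exactly 1 ground term available for substitution.
The variable x3 ranges independently over the available ground terms, and distinct assignments produce distinct instances.
Number of ground instances = 1.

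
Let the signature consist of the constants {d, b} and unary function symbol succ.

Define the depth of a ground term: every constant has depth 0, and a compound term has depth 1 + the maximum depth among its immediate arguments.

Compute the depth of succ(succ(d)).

2

depth(succ(d)) = 1 + depth(d) = 1 + 0 = 1
depth(succ(succ(d))) = 1 + depth(succ(d)) = 1 + 1 = 2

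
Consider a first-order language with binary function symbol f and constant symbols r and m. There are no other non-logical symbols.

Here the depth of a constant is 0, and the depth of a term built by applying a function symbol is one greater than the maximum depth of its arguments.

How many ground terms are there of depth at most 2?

38

Write N_k for the number of ground terms of depth ≤ k. A term of depth ≤ k is either a constant or a function symbol applied to arguments of depth ≤ k−1, so N_k = 2 + N_{k-1}^2.
N_0 = 2
N_1 = 2 + 2^2 = 6
N_2 = 2 + 6^2 = 38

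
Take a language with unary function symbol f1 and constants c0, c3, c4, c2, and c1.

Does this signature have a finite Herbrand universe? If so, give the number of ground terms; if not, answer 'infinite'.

infinite

The signature has at least one function symbol (f1, arity 1) and at least one constant (c0).
Iterating f1 gives infinitely many distinct ground terms: c0, f1(c0), f1(f1(c0)), ...
So the Herbrand universe is infinite.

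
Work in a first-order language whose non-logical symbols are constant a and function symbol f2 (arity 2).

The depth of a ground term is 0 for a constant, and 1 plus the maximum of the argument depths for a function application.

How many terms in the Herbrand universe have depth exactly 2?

3

If N_k denotes the number of depth-≤k ground terms, the 1 constant gives N_0 = 1, and each function symbol of arity r contributes N_{k-1}^r new terms at level k: N_k = 1 + N_{k-1}^2.
N_0 = 1
N_1 = 1 + 1^2 = 2
N_2 = 1 + 2^2 = 5
Terms of depth exactly 2: N_2 − N_1 = 5 − 2 = 3.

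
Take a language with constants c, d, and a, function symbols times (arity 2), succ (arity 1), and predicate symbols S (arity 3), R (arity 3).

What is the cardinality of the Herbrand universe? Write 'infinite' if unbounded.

infinite

The signature has at least one function symbol (times, arity 2) and at least one constant (c).
Iterating times gives infinitely many distinct ground terms: c, times(c, c), times(times(c, c), times(c, c)), ...
So the Herbrand universe is infinite.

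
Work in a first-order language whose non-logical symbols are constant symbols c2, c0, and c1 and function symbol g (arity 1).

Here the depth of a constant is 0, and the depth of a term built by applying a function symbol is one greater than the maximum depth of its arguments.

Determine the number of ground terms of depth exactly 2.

3

Write N_k for the number of ground terms of depth ≤ k. A term of depth ≤ k is either a constant or a function symbol applied to arguments of depth ≤ k−1, so N_k = 3 + N_{k-1}.
N_0 = 3
N_1 = 3 + 3 = 6
N_2 = 3 + 6 = 9
Terms of depth exactly 2: N_2 − N_1 = 9 − 6 = 3.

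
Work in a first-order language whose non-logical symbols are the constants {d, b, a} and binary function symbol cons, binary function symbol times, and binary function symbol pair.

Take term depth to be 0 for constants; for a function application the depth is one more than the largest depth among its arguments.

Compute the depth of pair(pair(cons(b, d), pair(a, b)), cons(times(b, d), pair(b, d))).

depth(cons(b, d)) = 1 + max(0, 0) = 1
depth(pair(a, b)) = 1 + max(0, 0) = 1
depth(pair(cons(b, d), pair(a, b))) = 1 + max(1, 1) = 2
depth(times(b, d)) = 1 + max(0, 0) = 1
depth(pair(b, d)) = 1 + max(0, 0) = 1
depth(cons(times(b, d), pair(b, d))) = 1 + max(1, 1) = 2
depth(pair(pair(cons(b, d), pair(a, b)), cons(times(b, d), pair(b, d)))) = 1 + max(2, 2) = 3

3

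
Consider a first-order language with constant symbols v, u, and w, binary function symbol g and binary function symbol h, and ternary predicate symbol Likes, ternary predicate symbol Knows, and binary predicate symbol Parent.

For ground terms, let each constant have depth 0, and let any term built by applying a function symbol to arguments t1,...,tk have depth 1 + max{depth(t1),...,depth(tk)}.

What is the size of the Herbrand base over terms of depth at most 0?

63

First count ground terms of depth ≤ 0.
Write N_k for the number of ground terms of depth ≤ k. A term of depth ≤ k is either a constant or a function symbol applied to arguments of depth ≤ k−1, so N_k = 3 + N_{k-1}^2 + N_{k-1}^2.
N_0 = 3
Explicitly: v, u, w.
So |H| = 3.
For each predicate symbol, the number of ground atoms is |H| raised to its arity; summing:
  Likes: 3^3 = 27;  Knows: 3^3 = 27;  Parent: 3^2 = 9
Total ground atoms: 27 + 27 + 9 = 63.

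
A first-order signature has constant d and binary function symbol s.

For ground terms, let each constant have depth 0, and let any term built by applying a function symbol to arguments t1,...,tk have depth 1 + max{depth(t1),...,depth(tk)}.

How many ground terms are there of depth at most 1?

2

Count level by level. With function symbols s/2, the terms of depth ≤ k are the 1 constant together with each function applied to depth-≤(k−1) tuples, so N_k = 1 + N_{k-1}^2.
N_0 = 1
N_1 = 1 + 1^2 = 2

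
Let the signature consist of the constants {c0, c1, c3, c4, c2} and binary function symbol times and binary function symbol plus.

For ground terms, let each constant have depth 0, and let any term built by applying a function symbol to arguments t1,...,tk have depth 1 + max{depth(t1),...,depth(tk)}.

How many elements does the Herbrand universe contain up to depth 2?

Let N_k count ground terms of depth at most k. Each non-constant term of depth ≤ k is some function symbol applied to depth-≤(k−1) arguments, giving N_k = 5 + N_{k-1}^2 + N_{k-1}^2.
N_0 = 5
N_1 = 5 + 5^2 + 5^2 = 55
N_2 = 5 + 55^2 + 55^2 = 6055

6055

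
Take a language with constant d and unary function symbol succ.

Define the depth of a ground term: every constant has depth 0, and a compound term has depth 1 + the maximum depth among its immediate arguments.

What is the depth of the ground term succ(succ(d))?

depth(succ(d)) = 1 + depth(d) = 1 + 0 = 1
depth(succ(succ(d))) = 1 + depth(succ(d)) = 1 + 1 = 2

2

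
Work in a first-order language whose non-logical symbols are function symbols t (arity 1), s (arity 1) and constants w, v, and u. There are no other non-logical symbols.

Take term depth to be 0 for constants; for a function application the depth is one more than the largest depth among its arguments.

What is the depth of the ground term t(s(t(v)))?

depth(t(v)) = 1 + depth(v) = 1 + 0 = 1
depth(s(t(v))) = 1 + depth(t(v)) = 1 + 1 = 2
depth(t(s(t(v)))) = 1 + depth(s(t(v))) = 1 + 2 = 3

3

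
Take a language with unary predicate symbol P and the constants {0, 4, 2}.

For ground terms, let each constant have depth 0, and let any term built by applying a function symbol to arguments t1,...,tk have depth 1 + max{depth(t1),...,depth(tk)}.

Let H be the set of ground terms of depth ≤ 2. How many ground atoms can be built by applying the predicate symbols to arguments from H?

3

First count ground terms of depth ≤ 2.
With no function symbols every ground term is a constant, so there are exactly 3 ground terms at every depth bound.
N_0 = 3
N_1 = 3
N_2 = 3
Explicitly: 0, 4, 2.
So |H| = 3.
Ground atoms are formed by filling each argument slot of a predicate with a term from H, so an r-ary predicate gives |H|^r atoms:
  P: 3
Total ground atoms: 3.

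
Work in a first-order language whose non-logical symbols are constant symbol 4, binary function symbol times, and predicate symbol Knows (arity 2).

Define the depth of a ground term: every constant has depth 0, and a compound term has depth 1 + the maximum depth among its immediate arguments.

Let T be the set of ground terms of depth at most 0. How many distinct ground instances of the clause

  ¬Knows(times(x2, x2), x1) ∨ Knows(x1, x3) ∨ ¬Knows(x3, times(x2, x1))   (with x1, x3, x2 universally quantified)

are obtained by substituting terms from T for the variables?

1

Ground terms of depth ≤ 0:
  Let N_k count ground terms of depth at most k. Each non-constant term of depth ≤ k is some function symbol applied to depth-≤(k−1) arguments, giving N_k = 1 + N_{k-1}^2.
  N_0 = 1
So there is exactly 1 ground term available for substitution.
Each of x1, x3, x2 ranges independently over the available ground terms, and distinct assignments produce distinct instances.
Number of ground instances = 1^3 = 1.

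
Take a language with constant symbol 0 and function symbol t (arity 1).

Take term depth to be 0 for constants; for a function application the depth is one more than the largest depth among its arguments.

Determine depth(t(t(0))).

2

depth(t(0)) = 1 + depth(0) = 1 + 0 = 1
depth(t(t(0))) = 1 + depth(t(0)) = 1 + 1 = 2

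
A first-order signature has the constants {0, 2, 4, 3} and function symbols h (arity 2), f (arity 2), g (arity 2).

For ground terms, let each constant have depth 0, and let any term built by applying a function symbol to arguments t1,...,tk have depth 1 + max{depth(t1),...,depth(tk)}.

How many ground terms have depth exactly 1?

48

Write N_k for the number of ground terms of depth ≤ k. A term of depth ≤ k is either a constant or a function symbol applied to arguments of depth ≤ k−1, so N_k = 4 + N_{k-1}^2 + N_{k-1}^2 + N_{k-1}^2.
N_0 = 4
N_1 = 4 + 4^2 + 4^2 + 4^2 = 52
Terms of depth exactly 1: N_1 − N_0 = 52 − 4 = 48.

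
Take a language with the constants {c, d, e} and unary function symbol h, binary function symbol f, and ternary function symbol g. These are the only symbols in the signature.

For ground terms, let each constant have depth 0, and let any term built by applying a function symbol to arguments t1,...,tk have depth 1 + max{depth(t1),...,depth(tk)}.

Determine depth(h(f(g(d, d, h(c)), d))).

4

depth(h(c)) = 1 + depth(c) = 1 + 0 = 1
depth(g(d, d, h(c))) = 1 + max(0, 0, 1) = 2
depth(f(g(d, d, h(c)), d)) = 1 + max(2, 0) = 3
depth(h(f(g(d, d, h(c)), d))) = 1 + depth(f(g(d, d, h(c)), d)) = 1 + 3 = 4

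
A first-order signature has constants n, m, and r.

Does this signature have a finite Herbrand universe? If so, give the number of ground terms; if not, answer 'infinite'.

There are no function symbols, so every ground term is one of the 3 constants.
The Herbrand universe is {n, m, r}, which is finite with 3 elements.

3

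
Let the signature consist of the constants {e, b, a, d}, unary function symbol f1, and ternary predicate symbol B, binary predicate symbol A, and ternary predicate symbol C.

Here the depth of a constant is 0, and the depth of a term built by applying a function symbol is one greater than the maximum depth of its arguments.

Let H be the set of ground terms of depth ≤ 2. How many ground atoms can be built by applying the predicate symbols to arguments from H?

3600

First count ground terms of depth ≤ 2.
Let N_k = |{terms of depth ≤ k}|. Then N_0 = 4 and N_k = 4 + N_{k-1} for k ≥ 1 (one summand per function symbol, arity giving the exponent).
N_0 = 4
N_1 = 4 + 4 = 8
N_2 = 4 + 8 = 12
So |H| = 12.
For each predicate symbol, the number of ground atoms is |H| raised to its arity; summing:
  B: 12^3 = 1728;  A: 12^2 = 144;  C: 12^3 = 1728
Total ground atoms: 1728 + 144 + 1728 = 3600.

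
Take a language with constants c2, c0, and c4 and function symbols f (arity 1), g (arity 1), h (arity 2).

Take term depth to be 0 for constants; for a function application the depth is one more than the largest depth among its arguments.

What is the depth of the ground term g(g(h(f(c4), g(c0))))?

depth(f(c4)) = 1 + depth(c4) = 1 + 0 = 1
depth(g(c0)) = 1 + depth(c0) = 1 + 0 = 1
depth(h(f(c4), g(c0))) = 1 + max(1, 1) = 2
depth(g(h(f(c4), g(c0)))) = 1 + depth(h(f(c4), g(c0))) = 1 + 2 = 3
depth(g(g(h(f(c4), g(c0))))) = 1 + depth(g(h(f(c4), g(c0)))) = 1 + 3 = 4

4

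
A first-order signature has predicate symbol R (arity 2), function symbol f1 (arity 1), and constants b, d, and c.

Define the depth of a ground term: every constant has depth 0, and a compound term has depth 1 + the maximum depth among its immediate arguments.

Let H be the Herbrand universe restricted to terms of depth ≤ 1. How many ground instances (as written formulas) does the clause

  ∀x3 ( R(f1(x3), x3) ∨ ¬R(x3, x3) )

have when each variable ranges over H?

6

Ground terms of depth ≤ 1:
  Let N_k count ground terms of depth at most k. Each non-constant term of depth ≤ k is some function symbol applied to depth-≤(k−1) arguments, giving N_k = 3 + N_{k-1}.
  N_0 = 3
  N_1 = 3 + 3 = 6
  Explicitly: b, d, c, f1(b), f1(d), f1(c).
So there are 6 ground terms available for substitution.
The variable x3 ranges independently over the available ground terms, and distinct assignments produce distinct instances.
Number of ground instances = 6.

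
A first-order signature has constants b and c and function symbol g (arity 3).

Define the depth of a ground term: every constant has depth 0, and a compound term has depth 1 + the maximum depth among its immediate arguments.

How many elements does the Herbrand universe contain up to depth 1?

10

Write N_k for the number of ground terms of depth ≤ k. A term of depth ≤ k is either a constant or a function symbol applied to arguments of depth ≤ k−1, so N_k = 2 + N_{k-1}^3.
N_0 = 2
N_1 = 2 + 2^3 = 10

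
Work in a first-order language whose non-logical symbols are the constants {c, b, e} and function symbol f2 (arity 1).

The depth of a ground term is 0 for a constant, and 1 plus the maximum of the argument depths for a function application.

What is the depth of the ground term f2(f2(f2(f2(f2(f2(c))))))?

depth(f2(c)) = 1 + depth(c) = 1 + 0 = 1
depth(f2(f2(c))) = 1 + depth(f2(c)) = 1 + 1 = 2
depth(f2(f2(f2(c)))) = 1 + depth(f2(f2(c))) = 1 + 2 = 3
depth(f2(f2(f2(f2(c))))) = 1 + depth(f2(f2(f2(c)))) = 1 + 3 = 4
depth(f2(f2(f2(f2(f2(c)))))) = 1 + depth(f2(f2(f2(f2(c))))) = 1 + 4 = 5
depth(f2(f2(f2(f2(f2(f2(c))))))) = 1 + depth(f2(f2(f2(f2(f2(c)))))) = 1 + 5 = 6

6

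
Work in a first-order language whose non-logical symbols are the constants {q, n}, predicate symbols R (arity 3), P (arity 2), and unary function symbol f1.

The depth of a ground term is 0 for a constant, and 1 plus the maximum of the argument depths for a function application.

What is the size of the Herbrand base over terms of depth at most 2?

252

First count ground terms of depth ≤ 2.
Let N_k = |{terms of depth ≤ k}|. Then N_0 = 2 and N_k = 2 + N_{k-1} for k ≥ 1 (one summand per function symbol, arity giving the exponent).
N_0 = 2
N_1 = 2 + 2 = 4
N_2 = 2 + 4 = 6
So |H| = 6.
Each predicate of arity r yields |H|^r ground atoms (one per choice of an r-tuple from H):
  R: 6^3 = 216;  P: 6^2 = 36
Total ground atoms: 216 + 36 = 252.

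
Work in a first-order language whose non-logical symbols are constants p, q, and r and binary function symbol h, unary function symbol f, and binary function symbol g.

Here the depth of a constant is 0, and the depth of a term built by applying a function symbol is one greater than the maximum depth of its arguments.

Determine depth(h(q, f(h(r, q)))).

3

depth(h(r, q)) = 1 + max(0, 0) = 1
depth(f(h(r, q))) = 1 + depth(h(r, q)) = 1 + 1 = 2
depth(h(q, f(h(r, q)))) = 1 + max(0, 2) = 3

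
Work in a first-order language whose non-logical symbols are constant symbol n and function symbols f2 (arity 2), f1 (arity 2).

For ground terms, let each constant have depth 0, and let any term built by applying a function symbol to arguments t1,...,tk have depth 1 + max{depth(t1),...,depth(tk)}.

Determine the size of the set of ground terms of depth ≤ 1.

3

Count level by level. With function symbols f2/2, f1/2, the terms of depth ≤ k are the 1 constant together with each function applied to depth-≤(k−1) tuples, so N_k = 1 + N_{k-1}^2 + N_{k-1}^2.
N_0 = 1
N_1 = 1 + 1^2 + 1^2 = 3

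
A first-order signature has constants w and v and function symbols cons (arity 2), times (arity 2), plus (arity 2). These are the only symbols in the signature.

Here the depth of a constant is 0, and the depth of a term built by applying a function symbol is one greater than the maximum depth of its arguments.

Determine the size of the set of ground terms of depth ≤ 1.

Write N_k for the number of ground terms of depth ≤ k. A term of depth ≤ k is either a constant or a function symbol applied to arguments of depth ≤ k−1, so N_k = 2 + N_{k-1}^2 + N_{k-1}^2 + N_{k-1}^2.
N_0 = 2
N_1 = 2 + 2^2 + 2^2 + 2^2 = 14

14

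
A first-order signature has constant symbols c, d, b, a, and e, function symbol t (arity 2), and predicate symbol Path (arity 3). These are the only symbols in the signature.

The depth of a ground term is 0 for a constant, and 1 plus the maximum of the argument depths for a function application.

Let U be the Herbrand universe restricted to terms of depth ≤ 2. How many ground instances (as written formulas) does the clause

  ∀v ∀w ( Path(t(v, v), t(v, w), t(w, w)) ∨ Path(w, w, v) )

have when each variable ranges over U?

Ground terms of depth ≤ 2:
  Let N_k = |{terms of depth ≤ k}|. Then N_0 = 5 and N_k = 5 + N_{k-1}^2 for k ≥ 1 (one summand per function symbol, arity giving the exponent).
  N_0 = 5
  N_1 = 5 + 5^2 = 30
  N_2 = 5 + 30^2 = 905
So there are 905 ground terms available for substitution.
Each of v, w ranges independently over the available ground terms, and distinct assignments produce distinct instances.
Number of ground instances = 905^2 = 819025.

819025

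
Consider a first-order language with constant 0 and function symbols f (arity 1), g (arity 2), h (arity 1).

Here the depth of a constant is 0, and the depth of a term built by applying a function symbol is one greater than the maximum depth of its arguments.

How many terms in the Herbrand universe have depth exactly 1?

3

If N_k denotes the number of depth-≤k ground terms, the 1 constant gives N_0 = 1, and each function symbol of arity r contributes N_{k-1}^r new terms at level k: N_k = 1 + N_{k-1} + N_{k-1}^2 + N_{k-1}.
N_0 = 1
N_1 = 1 + 1 + 1^2 + 1 = 4
Terms of depth exactly 1: N_1 − N_0 = 4 − 1 = 3.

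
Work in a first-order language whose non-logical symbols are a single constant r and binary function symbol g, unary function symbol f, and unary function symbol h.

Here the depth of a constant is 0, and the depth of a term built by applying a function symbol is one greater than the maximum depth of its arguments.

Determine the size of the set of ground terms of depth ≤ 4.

458329

Let N_k = |{terms of depth ≤ k}|. Then N_0 = 1 and N_k = 1 + N_{k-1}^2 + N_{k-1} + N_{k-1} for k ≥ 1 (one summand per function symbol, arity giving the exponent).
N_0 = 1
N_1 = 1 + 1^2 + 1 + 1 = 4
N_2 = 1 + 4^2 + 4 + 4 = 25
N_3 = 1 + 25^2 + 25 + 25 = 676
N_4 = 1 + 676^2 + 676 + 676 = 458329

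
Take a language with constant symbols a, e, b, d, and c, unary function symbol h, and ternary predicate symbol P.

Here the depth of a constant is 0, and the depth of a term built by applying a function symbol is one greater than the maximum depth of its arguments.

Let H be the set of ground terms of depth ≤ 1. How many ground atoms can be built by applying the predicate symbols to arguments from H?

First count ground terms of depth ≤ 1.
Let N_k = |{terms of depth ≤ k}|. Then N_0 = 5 and N_k = 5 + N_{k-1} for k ≥ 1 (one summand per function symbol, arity giving the exponent).
N_0 = 5
N_1 = 5 + 5 = 10
Explicitly: a, e, b, d, c, h(a), h(e), h(b), h(d), h(c).
So |H| = 10.
Ground atoms are formed by filling each argument slot of a predicate with a term from H, so an r-ary predicate gives |H|^r atoms:
  P: 10^3 = 1000
Total ground atoms: 1000.

1000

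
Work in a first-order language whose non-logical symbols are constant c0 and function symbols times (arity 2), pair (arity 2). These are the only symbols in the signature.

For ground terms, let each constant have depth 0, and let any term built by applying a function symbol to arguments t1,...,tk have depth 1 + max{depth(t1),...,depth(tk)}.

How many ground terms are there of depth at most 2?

Count level by level. With function symbols times/2, pair/2, the terms of depth ≤ k are the 1 constant together with each function applied to depth-≤(k−1) tuples, so N_k = 1 + N_{k-1}^2 + N_{k-1}^2.
N_0 = 1
N_1 = 1 + 1^2 + 1^2 = 3
N_2 = 1 + 3^2 + 3^2 = 19

19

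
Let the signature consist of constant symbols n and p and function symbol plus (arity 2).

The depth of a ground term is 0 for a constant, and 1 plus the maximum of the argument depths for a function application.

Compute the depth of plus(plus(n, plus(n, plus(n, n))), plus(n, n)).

4

depth(plus(n, n)) = 1 + max(0, 0) = 1
depth(plus(n, plus(n, n))) = 1 + max(0, 1) = 2
depth(plus(n, plus(n, plus(n, n)))) = 1 + max(0, 2) = 3
depth(plus(plus(n, plus(n, plus(n, n))), plus(n, n))) = 1 + max(3, 1) = 4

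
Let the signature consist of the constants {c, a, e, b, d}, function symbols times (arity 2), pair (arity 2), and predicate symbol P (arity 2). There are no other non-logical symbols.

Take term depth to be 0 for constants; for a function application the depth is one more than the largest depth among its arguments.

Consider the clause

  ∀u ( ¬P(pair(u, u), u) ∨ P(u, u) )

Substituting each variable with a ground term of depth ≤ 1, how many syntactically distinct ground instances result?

55

Ground terms of depth ≤ 1:
  Let N_k count ground terms of depth at most k. Each non-constant term of depth ≤ k is some function symbol applied to depth-≤(k−1) arguments, giving N_k = 5 + N_{k-1}^2 + N_{k-1}^2.
  N_0 = 5
  N_1 = 5 + 5^2 + 5^2 = 55
So there are 55 ground terms available for substitution.
The body mentions the single quantified variable u; since ground terms form a free algebra, no two substitutions collapse to the same formula.
Number of ground instances = 55.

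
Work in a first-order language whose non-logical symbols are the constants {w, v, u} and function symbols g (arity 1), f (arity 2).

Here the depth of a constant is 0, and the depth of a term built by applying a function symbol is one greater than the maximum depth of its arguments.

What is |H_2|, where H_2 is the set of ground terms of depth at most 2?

Count level by level. With function symbols g/1, f/2, the terms of depth ≤ k are the 3 constants together with each function applied to depth-≤(k−1) tuples, so N_k = 3 + N_{k-1} + N_{k-1}^2.
N_0 = 3
N_1 = 3 + 3 + 3^2 = 15
N_2 = 3 + 15 + 15^2 = 243

243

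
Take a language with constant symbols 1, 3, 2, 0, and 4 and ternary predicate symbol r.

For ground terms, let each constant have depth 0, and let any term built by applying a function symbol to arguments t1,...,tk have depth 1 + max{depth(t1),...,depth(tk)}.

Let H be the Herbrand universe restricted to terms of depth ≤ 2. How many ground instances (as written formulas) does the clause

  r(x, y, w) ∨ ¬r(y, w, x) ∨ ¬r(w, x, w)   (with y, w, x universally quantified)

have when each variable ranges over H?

Ground terms of depth ≤ 2:
  With no function symbols every ground term is a constant, so there are exactly 5 ground terms at every depth bound.
  N_0 = 5
  N_1 = 5
  N_2 = 5
  Explicitly: 1, 3, 2, 0, 4.
So there are 5 ground terms available for substitution.
There are 3 variables to instantiate (y, w, x), each occurring in at least one literal, so different choices give different ground instances.
Number of ground instances = 5^3 = 125.

125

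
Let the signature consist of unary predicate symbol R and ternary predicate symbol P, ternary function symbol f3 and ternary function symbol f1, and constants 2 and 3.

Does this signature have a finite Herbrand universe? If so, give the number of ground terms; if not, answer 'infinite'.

The signature has at least one function symbol (f3, arity 3) and at least one constant (2).
Iterating f3 gives infinitely many distinct ground terms: 2, f3(2, 2, 2), f3(f3(2, 2, 2), f3(2, 2, 2), f3(2, 2, 2)), ...
So the Herbrand universe is infinite.

infinite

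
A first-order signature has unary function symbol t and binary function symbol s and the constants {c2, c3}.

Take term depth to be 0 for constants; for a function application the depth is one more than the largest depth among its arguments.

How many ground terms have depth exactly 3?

5478

Count level by level. With function symbols t/1, s/2, the terms of depth ≤ k are the 2 constants together with each function applied to depth-≤(k−1) tuples, so N_k = 2 + N_{k-1} + N_{k-1}^2.
N_0 = 2
N_1 = 2 + 2 + 2^2 = 8
N_2 = 2 + 8 + 8^2 = 74
N_3 = 2 + 74 + 74^2 = 5552
Terms of depth exactly 3: N_3 − N_2 = 5552 − 74 = 5478.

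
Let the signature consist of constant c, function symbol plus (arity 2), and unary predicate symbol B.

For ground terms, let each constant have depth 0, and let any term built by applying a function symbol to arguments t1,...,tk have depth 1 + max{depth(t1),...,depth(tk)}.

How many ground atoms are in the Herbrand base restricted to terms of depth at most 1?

2

First count ground terms of depth ≤ 1.
Let N_k = |{terms of depth ≤ k}|. Then N_0 = 1 and N_k = 1 + N_{k-1}^2 for k ≥ 1 (one summand per function symbol, arity giving the exponent).
N_0 = 1
N_1 = 1 + 1^2 = 2
Explicitly: c, plus(c, c).
So |H| = 2.
Each predicate of arity r yields |H|^r ground atoms (one per choice of an r-tuple from H):
  B: 2
Total ground atoms: 2.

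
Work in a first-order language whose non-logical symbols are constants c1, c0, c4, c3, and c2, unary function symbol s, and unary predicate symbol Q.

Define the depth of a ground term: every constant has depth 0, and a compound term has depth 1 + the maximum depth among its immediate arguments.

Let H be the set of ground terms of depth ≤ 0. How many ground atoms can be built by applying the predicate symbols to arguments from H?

First count ground terms of depth ≤ 0.
Write N_k for the number of ground terms of depth ≤ k. A term of depth ≤ k is either a constant or a function symbol applied to arguments of depth ≤ k−1, so N_k = 5 + N_{k-1}.
N_0 = 5
Explicitly: c1, c0, c4, c3, c2.
So |H| = 5.
Each predicate of arity r yields |H|^r ground atoms (one per choice of an r-tuple from H):
  Q: 5
Total ground atoms: 5.

5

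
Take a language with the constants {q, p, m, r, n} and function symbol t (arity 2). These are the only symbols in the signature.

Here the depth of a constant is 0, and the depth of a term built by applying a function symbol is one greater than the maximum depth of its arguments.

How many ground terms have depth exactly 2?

875

Let N_k = |{terms of depth ≤ k}|. Then N_0 = 5 and N_k = 5 + N_{k-1}^2 for k ≥ 1 (one summand per function symbol, arity giving the exponent).
N_0 = 5
N_1 = 5 + 5^2 = 30
N_2 = 5 + 30^2 = 905
Terms of depth exactly 2: N_2 − N_1 = 905 − 30 = 875.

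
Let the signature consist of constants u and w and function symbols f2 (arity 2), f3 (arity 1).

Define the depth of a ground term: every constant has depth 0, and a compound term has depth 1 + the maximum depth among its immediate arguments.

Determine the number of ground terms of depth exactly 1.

Let N_k count ground terms of depth at most k. Each non-constant term of depth ≤ k is some function symbol applied to depth-≤(k−1) arguments, giving N_k = 2 + N_{k-1}^2 + N_{k-1}.
N_0 = 2
N_1 = 2 + 2^2 + 2 = 8
Terms of depth exactly 1: N_1 − N_0 = 8 − 2 = 6.

6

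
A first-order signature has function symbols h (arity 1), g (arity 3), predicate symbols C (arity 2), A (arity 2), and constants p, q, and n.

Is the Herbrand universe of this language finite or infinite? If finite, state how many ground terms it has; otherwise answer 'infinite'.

The signature has at least one function symbol (h, arity 1) and at least one constant (p).
Iterating h gives infinitely many distinct ground terms: p, h(p), h(h(p)), ...
So the Herbrand universe is infinite.

infinite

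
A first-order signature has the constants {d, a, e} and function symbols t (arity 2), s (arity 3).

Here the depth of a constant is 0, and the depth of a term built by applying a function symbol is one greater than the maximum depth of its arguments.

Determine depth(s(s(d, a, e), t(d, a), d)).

2

depth(s(d, a, e)) = 1 + max(0, 0, 0) = 1
depth(t(d, a)) = 1 + max(0, 0) = 1
depth(s(s(d, a, e), t(d, a), d)) = 1 + max(1, 1, 0) = 2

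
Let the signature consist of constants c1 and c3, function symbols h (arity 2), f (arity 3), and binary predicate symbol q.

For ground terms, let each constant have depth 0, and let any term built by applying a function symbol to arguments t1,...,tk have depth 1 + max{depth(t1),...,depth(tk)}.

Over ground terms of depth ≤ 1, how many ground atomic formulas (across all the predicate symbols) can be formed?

196

First count ground terms of depth ≤ 1.
Let N_k = |{terms of depth ≤ k}|. Then N_0 = 2 and N_k = 2 + N_{k-1}^2 + N_{k-1}^3 for k ≥ 1 (one summand per function symbol, arity giving the exponent).
N_0 = 2
N_1 = 2 + 2^2 + 2^3 = 14
So |H| = 14.
A ground atom is a predicate applied to a tuple of terms from H, so the count is the sum over predicates of |H|^arity:
  q: 14^2 = 196
Total ground atoms: 196.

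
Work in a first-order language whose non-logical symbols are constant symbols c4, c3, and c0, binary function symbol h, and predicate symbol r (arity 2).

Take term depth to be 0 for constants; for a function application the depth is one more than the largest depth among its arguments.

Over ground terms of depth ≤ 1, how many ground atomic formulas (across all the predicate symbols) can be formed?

First count ground terms of depth ≤ 1.
Write N_k for the number of ground terms of depth ≤ k. A term of depth ≤ k is either a constant or a function symbol applied to arguments of depth ≤ k−1, so N_k = 3 + N_{k-1}^2.
N_0 = 3
N_1 = 3 + 3^2 = 12
So |H| = 12.
Each predicate of arity r yields |H|^r ground atoms (one per choice of an r-tuple from H):
  r: 12^2 = 144
Total ground atoms: 144.

144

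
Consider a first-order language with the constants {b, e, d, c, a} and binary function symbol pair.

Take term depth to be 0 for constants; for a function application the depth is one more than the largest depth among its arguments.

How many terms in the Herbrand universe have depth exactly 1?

Count level by level. With function symbols pair/2, the terms of depth ≤ k are the 5 constants together with each function applied to depth-≤(k−1) tuples, so N_k = 5 + N_{k-1}^2.
N_0 = 5
N_1 = 5 + 5^2 = 30
Terms of depth exactly 1: N_1 − N_0 = 30 − 5 = 25.

25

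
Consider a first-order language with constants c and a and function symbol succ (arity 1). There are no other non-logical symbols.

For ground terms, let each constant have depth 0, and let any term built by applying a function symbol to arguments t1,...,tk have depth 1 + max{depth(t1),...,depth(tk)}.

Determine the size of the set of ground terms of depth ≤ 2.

6

Let N_k count ground terms of depth at most k. Each non-constant term of depth ≤ k is some function symbol applied to depth-≤(k−1) arguments, giving N_k = 2 + N_{k-1}.
N_0 = 2
N_1 = 2 + 2 = 4
N_2 = 2 + 4 = 6
Explicitly: c, a, succ(c), succ(a), succ(succ(c)), succ(succ(a)).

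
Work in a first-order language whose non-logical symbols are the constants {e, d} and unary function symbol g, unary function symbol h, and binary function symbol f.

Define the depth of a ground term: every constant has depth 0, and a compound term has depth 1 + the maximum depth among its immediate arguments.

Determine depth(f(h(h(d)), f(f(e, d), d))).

depth(h(d)) = 1 + depth(d) = 1 + 0 = 1
depth(h(h(d))) = 1 + depth(h(d)) = 1 + 1 = 2
depth(f(e, d)) = 1 + max(0, 0) = 1
depth(f(f(e, d), d)) = 1 + max(1, 0) = 2
depth(f(h(h(d)), f(f(e, d), d))) = 1 + max(2, 2) = 3

3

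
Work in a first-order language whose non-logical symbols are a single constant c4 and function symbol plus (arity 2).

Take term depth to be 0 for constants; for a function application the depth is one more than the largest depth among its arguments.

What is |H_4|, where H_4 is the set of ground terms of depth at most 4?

Let N_k count ground terms of depth at most k. Each non-constant term of depth ≤ k is some function symbol applied to depth-≤(k−1) arguments, giving N_k = 1 + N_{k-1}^2.
N_0 = 1
N_1 = 1 + 1^2 = 2
N_2 = 1 + 2^2 = 5
N_3 = 1 + 5^2 = 26
N_4 = 1 + 26^2 = 677

677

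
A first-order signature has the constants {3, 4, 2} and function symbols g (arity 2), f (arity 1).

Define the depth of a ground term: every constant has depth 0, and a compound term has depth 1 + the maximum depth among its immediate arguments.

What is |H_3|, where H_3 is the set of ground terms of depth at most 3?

59295

Let N_k = |{terms of depth ≤ k}|. Then N_0 = 3 and N_k = 3 + N_{k-1}^2 + N_{k-1} for k ≥ 1 (one summand per function symbol, arity giving the exponent).
N_0 = 3
N_1 = 3 + 3^2 + 3 = 15
N_2 = 3 + 15^2 + 15 = 243
N_3 = 3 + 243^2 + 243 = 59295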